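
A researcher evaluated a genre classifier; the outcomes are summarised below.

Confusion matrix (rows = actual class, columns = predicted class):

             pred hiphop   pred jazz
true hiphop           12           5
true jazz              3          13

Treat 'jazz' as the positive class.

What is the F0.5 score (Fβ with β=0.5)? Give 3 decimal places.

0.739

Fβ = (1+β²)·TP / ((1+β²)·TP + β²·FN + FP), with β²=1/4
= 1.25·13 / (1.25·13 + 0.25·3 + 5) = 0.739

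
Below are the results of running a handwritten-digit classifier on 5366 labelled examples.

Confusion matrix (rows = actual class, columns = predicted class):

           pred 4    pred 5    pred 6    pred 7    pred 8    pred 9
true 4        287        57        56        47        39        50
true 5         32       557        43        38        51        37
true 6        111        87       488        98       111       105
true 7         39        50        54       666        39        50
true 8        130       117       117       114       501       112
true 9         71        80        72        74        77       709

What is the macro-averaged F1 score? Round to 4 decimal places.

0.5894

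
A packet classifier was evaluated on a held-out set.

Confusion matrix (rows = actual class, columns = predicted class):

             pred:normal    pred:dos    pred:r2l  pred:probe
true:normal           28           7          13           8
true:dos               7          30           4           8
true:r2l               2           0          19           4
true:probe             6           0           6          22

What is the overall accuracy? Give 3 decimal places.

Accuracy = trace / total = (28+30+19+22=99) / 164 = 99/164 = 0.604

0.604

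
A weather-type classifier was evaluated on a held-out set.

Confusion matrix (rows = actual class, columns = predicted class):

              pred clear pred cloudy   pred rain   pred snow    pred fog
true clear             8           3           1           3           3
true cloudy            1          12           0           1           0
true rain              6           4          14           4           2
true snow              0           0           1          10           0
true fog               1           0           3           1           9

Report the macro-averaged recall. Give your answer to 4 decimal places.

Per-class recall (TP/(TP+FN)):
  clear: TP=8, FN=3+1+3+3=10 → 8/18 = 0.44444
  cloudy: TP=12, FN=1+0+1+0=2 → 12/14 = 0.85714
  rain: TP=14, FN=6+4+4+2=16 → 14/30 = 0.46667
  snow: TP=10, FN=0+0+1+0=1 → 10/11 = 0.90909
  fog: TP=9, FN=1+0+3+1=5 → 9/14 = 0.64286
Macro-recall = mean = (0.44444 + 0.85714 + 0.46667 + 0.90909 + 0.64286) / 5 = 0.6640

0.6640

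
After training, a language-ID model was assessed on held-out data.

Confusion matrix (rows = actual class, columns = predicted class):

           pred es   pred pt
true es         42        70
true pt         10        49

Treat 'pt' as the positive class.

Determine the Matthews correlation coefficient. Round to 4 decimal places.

MCC = (TP·TN − FP·FN) / √((TP+FP)(TP+FN)(TN+FP)(TN+FN))
Numerator = 49·42 − 70·10 = 1358
Denominator = √(119·59·112·52) = √40890304 = 6394.5527
MCC = 1358 / 6394.5527 = 0.2124

0.2124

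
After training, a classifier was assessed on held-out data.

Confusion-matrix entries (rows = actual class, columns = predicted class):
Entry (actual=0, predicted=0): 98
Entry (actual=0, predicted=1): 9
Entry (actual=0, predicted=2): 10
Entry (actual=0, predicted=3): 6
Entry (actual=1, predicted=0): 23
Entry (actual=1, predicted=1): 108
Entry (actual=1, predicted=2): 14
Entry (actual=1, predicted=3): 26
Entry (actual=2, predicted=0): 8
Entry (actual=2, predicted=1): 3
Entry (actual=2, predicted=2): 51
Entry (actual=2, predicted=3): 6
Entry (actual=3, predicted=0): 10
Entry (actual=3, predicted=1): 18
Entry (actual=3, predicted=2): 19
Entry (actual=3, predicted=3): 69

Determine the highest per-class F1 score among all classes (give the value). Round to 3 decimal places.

0.748

Per-class F1 score (2·TP/(2·TP+FP+FN)):
  0: TP=98, FP=23+8+10=41, FN=9+10+6=25 → 196/262 = 0.7481
  1: TP=108, FP=9+3+18=30, FN=23+14+26=63 → 216/309 = 0.6990
  2: TP=51, FP=10+14+19=43, FN=8+3+6=17 → 102/162 = 0.6296
  3: TP=69, FP=6+26+6=38, FN=10+18+19=47 → 138/223 = 0.6188
Highest is class '0' with F1 score = 0.748.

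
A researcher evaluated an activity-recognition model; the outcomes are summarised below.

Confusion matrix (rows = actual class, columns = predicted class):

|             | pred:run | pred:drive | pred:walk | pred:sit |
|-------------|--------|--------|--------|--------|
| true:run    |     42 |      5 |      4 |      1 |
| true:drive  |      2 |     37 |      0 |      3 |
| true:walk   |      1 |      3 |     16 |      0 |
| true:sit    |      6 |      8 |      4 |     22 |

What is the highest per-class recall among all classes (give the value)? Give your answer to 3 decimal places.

Per-class recall (TP/(TP+FN)):
  run: TP=42, FN=5+4+1=10 → 42/52 = 0.8077
  drive: TP=37, FN=2+0+3=5 → 37/42 = 0.8810
  walk: TP=16, FN=1+3+0=4 → 16/20 = 0.8000
  sit: TP=22, FN=6+8+4=18 → 22/40 = 0.5500
Highest is class 'drive' with recall = 0.881.

0.881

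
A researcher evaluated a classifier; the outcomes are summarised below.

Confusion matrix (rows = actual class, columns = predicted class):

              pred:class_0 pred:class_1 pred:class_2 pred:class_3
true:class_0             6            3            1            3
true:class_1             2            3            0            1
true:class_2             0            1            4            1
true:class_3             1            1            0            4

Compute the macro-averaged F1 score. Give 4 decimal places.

0.5587

Per-class F1 score (2·TP/(2·TP+FP+FN)):
  class_0: TP=6, FP=2+0+1=3, FN=3+1+3=7 → 12/22 = 0.54545
  class_1: TP=3, FP=3+1+1=5, FN=2+0+1=3 → 6/14 = 0.42857
  class_2: TP=4, FP=1+0+0=1, FN=0+1+1=2 → 8/11 = 0.72727
  class_3: TP=4, FP=3+1+1=5, FN=1+1+0=2 → 8/15 = 0.53333
Macro-F1 score = mean = (0.54545 + 0.42857 + 0.72727 + 0.53333) / 4 = 0.5587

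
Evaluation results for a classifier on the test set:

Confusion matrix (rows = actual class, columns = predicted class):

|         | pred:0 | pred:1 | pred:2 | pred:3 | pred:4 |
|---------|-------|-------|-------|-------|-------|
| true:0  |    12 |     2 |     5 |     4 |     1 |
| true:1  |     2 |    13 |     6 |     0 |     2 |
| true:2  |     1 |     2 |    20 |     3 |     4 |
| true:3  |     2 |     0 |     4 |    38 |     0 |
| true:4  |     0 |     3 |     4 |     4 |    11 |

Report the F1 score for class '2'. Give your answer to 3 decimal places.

Treat '2' as positive and all other classes as negative.
F1 score = 2·TP/(2·TP+FP+FN).
2: TP=20, FP=5+6+4+4=19, FN=1+2+3+4=10 → 40/69 = 0.5797

0.580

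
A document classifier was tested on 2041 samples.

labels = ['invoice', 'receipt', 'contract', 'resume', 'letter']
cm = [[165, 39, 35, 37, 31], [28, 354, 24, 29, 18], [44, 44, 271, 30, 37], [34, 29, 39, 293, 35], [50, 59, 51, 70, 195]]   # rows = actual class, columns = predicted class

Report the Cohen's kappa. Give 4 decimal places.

Observed agreement pₒ = trace/N = 1278/2041 = 0.62616
Expected agreement pₑ = Σ (rowᵢ·colᵢ)/N² = (307·321 + 453·525 + 426·420 + 430·459 + 425·316)/2041² = 0.20332
κ = (pₒ − pₑ)/(1 − pₑ) = (0.62616 − 0.20332)/(1 − 0.20332) = 0.5308

0.5308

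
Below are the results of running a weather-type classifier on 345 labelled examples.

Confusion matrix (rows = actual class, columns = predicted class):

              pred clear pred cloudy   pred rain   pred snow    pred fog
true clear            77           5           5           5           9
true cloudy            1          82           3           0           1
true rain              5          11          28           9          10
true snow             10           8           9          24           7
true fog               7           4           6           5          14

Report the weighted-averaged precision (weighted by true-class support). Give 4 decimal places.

0.6431

Per-class precision (TP/(TP+FP)):
  clear: TP=77, FP=1+5+10+7=23 → 77/100 = 0.77000
  cloudy: TP=82, FP=5+11+8+4=28 → 82/110 = 0.74545
  rain: TP=28, FP=5+3+9+6=23 → 28/51 = 0.54902
  snow: TP=24, FP=5+0+9+5=19 → 24/43 = 0.55814
  fog: TP=14, FP=9+1+10+7=27 → 14/41 = 0.34146
Weighted-precision = Σ (supportᵢ/N)·precisionᵢ with N=345: (101/345)·0.77000 + (87/345)·0.74545 + (63/345)·0.54902 + (58/345)·0.55814 + (36/345)·0.34146 = 0.6431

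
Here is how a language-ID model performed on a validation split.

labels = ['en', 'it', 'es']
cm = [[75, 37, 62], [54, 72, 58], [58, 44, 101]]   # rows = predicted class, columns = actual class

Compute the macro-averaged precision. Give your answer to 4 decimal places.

0.4400

Per-class precision (TP/(TP+FP)):
  en: TP=75, FP=37+62=99 → 75/174 = 0.43103
  it: TP=72, FP=54+58=112 → 72/184 = 0.39130
  es: TP=101, FP=58+44=102 → 101/203 = 0.49754
Macro-precision = mean = (0.43103 + 0.39130 + 0.49754) / 3 = 0.4400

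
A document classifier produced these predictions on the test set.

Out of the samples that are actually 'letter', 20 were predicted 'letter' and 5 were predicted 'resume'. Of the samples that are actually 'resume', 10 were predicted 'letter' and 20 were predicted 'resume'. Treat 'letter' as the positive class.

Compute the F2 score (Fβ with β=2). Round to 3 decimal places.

0.769

Fβ = (1+β²)·TP / ((1+β²)·TP + β²·FN + FP), with β²=4
= 5·20 / (5·20 + 4·5 + 10) = 0.769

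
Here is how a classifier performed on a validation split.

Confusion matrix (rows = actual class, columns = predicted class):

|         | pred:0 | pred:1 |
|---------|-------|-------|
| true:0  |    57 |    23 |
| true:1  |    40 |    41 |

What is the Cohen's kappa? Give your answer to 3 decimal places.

Observed agreement pₒ = trace/N = 98/161 = 0.6087
Expected agreement pₑ = Σ (rowᵢ·colᵢ)/N² = (80·97 + 81·64)/161² = 0.4994
κ = (pₒ − pₑ)/(1 − pₑ) = (0.6087 − 0.4994)/(1 − 0.4994) = 0.218

0.218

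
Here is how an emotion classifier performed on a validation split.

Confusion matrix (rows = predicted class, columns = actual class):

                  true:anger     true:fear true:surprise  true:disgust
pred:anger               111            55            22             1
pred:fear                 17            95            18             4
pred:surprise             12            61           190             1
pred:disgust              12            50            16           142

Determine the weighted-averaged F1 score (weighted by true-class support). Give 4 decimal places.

Per-class F1 score (2·TP/(2·TP+FP+FN)):
  anger: TP=111, FP=55+22+1=78, FN=17+12+12=41 → 222/341 = 0.65103
  fear: TP=95, FP=17+18+4=39, FN=55+61+50=166 → 190/395 = 0.48101
  surprise: TP=190, FP=12+61+1=74, FN=22+18+16=56 → 380/510 = 0.74510
  disgust: TP=142, FP=12+50+16=78, FN=1+4+1=6 → 284/368 = 0.77174
Weighted-F1 score = Σ (supportᵢ/N)·F1 scoreᵢ with N=807: (152/807)·0.65103 + (261/807)·0.48101 + (246/807)·0.74510 + (148/807)·0.77174 = 0.6469

0.6469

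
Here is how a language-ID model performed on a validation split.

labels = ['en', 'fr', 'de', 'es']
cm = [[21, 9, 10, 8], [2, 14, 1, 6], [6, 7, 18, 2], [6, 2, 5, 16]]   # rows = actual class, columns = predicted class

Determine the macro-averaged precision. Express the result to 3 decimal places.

0.517

Per-class precision (TP/(TP+FP)):
  en: TP=21, FP=2+6+6=14 → 21/35 = 0.6000
  fr: TP=14, FP=9+7+2=18 → 14/32 = 0.4375
  de: TP=18, FP=10+1+5=16 → 18/34 = 0.5294
  es: TP=16, FP=8+6+2=16 → 16/32 = 0.5000
Macro-precision = mean = (0.6000 + 0.4375 + 0.5294 + 0.5000) / 4 = 0.517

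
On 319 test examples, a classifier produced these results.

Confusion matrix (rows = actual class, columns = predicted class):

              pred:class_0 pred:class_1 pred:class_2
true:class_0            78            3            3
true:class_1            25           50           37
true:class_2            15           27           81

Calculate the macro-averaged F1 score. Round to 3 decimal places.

0.652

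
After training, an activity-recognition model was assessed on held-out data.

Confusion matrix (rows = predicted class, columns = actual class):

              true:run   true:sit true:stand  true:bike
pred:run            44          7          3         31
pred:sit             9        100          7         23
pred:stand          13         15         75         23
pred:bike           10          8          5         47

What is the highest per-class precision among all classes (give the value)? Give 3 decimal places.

Per-class precision (TP/(TP+FP)):
  run: TP=44, FP=7+3+31=41 → 44/85 = 0.5176
  sit: TP=100, FP=9+7+23=39 → 100/139 = 0.7194
  stand: TP=75, FP=13+15+23=51 → 75/126 = 0.5952
  bike: TP=47, FP=10+8+5=23 → 47/70 = 0.6714
Highest is class 'sit' with precision = 0.719.

0.719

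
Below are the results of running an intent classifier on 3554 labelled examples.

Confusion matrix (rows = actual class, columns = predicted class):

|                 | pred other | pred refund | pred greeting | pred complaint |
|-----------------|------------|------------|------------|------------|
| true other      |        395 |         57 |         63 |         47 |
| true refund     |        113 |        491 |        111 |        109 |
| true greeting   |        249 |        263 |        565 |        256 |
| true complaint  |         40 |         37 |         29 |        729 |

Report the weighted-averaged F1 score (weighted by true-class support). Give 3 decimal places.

Per-class F1 score (2·TP/(2·TP+FP+FN)):
  other: TP=395, FP=113+249+40=402, FN=57+63+47=167 → 790/1359 = 0.5813
  refund: TP=491, FP=57+263+37=357, FN=113+111+109=333 → 982/1672 = 0.5873
  greeting: TP=565, FP=63+111+29=203, FN=249+263+256=768 → 1130/2101 = 0.5378
  complaint: TP=729, FP=47+109+256=412, FN=40+37+29=106 → 1458/1976 = 0.7379
Weighted-F1 score = Σ (supportᵢ/N)·F1 scoreᵢ with N=3554: (562/3554)·0.5813 + (824/3554)·0.5873 + (1333/3554)·0.5378 + (835/3554)·0.7379 = 0.603

0.603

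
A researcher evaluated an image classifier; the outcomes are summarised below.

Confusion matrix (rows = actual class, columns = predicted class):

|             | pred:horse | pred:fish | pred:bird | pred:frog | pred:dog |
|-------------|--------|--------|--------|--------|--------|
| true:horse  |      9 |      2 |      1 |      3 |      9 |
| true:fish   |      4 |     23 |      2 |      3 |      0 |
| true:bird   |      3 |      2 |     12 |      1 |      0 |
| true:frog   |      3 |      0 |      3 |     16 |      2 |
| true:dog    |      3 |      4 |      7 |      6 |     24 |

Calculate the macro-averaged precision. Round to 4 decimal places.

Per-class precision (TP/(TP+FP)):
  horse: TP=9, FP=4+3+3+3=13 → 9/22 = 0.40909
  fish: TP=23, FP=2+2+0+4=8 → 23/31 = 0.74194
  bird: TP=12, FP=1+2+3+7=13 → 12/25 = 0.48000
  frog: TP=16, FP=3+3+1+6=13 → 16/29 = 0.55172
  dog: TP=24, FP=9+0+0+2=11 → 24/35 = 0.68571
Macro-precision = mean = (0.40909 + 0.74194 + 0.48000 + 0.55172 + 0.68571) / 5 = 0.5737

0.5737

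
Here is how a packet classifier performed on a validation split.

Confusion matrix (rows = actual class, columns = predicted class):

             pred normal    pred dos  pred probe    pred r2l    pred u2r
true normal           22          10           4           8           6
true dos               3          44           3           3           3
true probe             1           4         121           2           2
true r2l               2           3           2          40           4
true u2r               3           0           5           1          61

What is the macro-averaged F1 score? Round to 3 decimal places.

Per-class F1 score (2·TP/(2·TP+FP+FN)):
  normal: TP=22, FP=3+1+2+3=9, FN=10+4+8+6=28 → 44/81 = 0.5432
  dos: TP=44, FP=10+4+3+0=17, FN=3+3+3+3=12 → 88/117 = 0.7521
  probe: TP=121, FP=4+3+2+5=14, FN=1+4+2+2=9 → 242/265 = 0.9132
  r2l: TP=40, FP=8+3+2+1=14, FN=2+3+2+4=11 → 80/105 = 0.7619
  u2r: TP=61, FP=6+3+2+4=15, FN=3+0+5+1=9 → 122/146 = 0.8356
Macro-F1 score = mean = (0.5432 + 0.7521 + 0.9132 + 0.7619 + 0.8356) / 5 = 0.761

0.761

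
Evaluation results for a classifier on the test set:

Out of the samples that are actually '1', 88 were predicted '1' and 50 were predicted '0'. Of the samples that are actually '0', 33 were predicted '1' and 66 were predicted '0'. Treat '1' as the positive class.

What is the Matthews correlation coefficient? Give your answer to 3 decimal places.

0.300

MCC = (TP·TN − FP·FN) / √((TP+FP)(TP+FN)(TN+FP)(TN+FN))
Numerator = 88·66 − 33·50 = 4158
Denominator = √(121·138·99·116) = √191759832 = 13847.7374
MCC = 4158 / 13847.7374 = 0.300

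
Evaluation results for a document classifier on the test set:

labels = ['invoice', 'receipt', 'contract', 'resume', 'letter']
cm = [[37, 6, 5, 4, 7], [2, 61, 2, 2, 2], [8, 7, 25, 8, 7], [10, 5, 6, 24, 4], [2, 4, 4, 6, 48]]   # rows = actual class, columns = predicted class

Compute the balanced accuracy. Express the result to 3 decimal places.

Balanced accuracy = mean of per-class recall.
  invoice: recall = 37/59 = 0.6271
  receipt: recall = 61/69 = 0.8841
  contract: recall = 25/55 = 0.4545
  resume: recall = 24/49 = 0.4898
  letter: recall = 48/64 = 0.7500
Mean = (0.6271 + 0.8841 + 0.4545 + 0.4898 + 0.7500) / 5 = 0.641

0.641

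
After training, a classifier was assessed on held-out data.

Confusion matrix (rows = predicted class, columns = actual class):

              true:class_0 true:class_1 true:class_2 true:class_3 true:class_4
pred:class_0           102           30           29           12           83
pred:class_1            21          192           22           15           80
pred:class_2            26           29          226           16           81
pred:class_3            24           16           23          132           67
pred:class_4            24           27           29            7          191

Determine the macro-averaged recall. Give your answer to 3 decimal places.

Per-class recall (TP/(TP+FN)):
  class_0: TP=102, FN=21+26+24+24=95 → 102/197 = 0.5178
  class_1: TP=192, FN=30+29+16+27=102 → 192/294 = 0.6531
  class_2: TP=226, FN=29+22+23+29=103 → 226/329 = 0.6869
  class_3: TP=132, FN=12+15+16+7=50 → 132/182 = 0.7253
  class_4: TP=191, FN=83+80+81+67=311 → 191/502 = 0.3805
Macro-recall = mean = (0.5178 + 0.6531 + 0.6869 + 0.7253 + 0.3805) / 5 = 0.593

0.593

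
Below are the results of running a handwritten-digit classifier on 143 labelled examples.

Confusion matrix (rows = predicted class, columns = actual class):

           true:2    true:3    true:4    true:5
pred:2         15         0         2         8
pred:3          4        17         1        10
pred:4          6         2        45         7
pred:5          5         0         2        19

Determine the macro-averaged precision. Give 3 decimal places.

0.653

Per-class precision (TP/(TP+FP)):
  2: TP=15, FP=0+2+8=10 → 15/25 = 0.6000
  3: TP=17, FP=4+1+10=15 → 17/32 = 0.5313
  4: TP=45, FP=6+2+7=15 → 45/60 = 0.7500
  5: TP=19, FP=5+0+2=7 → 19/26 = 0.7308
Macro-precision = mean = (0.6000 + 0.5313 + 0.7500 + 0.7308) / 4 = 0.653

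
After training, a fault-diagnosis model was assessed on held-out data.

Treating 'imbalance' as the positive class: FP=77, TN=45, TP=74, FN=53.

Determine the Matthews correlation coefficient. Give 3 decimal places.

MCC = (TP·TN − FP·FN) / √((TP+FP)(TP+FN)(TN+FP)(TN+FN))
Numerator = 74·45 − 77·53 = -751
Denominator = √(151·127·122·98) = √229280212 = 15142.0016
MCC = -751 / 15142.0016 = -0.050

-0.050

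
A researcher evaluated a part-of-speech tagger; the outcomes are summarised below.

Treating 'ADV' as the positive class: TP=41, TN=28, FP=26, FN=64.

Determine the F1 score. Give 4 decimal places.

Precision = TP/(TP+FP) = 41/67 = 0.6119
Recall = TP/(TP+FN) = 41/105 = 0.3905
F1 = 2·TP/(2·TP+FP+FN) = 82/172 = 0.4767

0.4767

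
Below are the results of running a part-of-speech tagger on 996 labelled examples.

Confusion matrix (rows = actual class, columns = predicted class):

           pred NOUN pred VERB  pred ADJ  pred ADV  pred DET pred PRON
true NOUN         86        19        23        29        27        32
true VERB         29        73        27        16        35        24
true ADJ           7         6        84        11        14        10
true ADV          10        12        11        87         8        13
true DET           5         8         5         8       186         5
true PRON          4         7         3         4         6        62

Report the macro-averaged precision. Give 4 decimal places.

Per-class precision (TP/(TP+FP)):
  NOUN: TP=86, FP=29+7+10+5+4=55 → 86/141 = 0.60993
  VERB: TP=73, FP=19+6+12+8+7=52 → 73/125 = 0.58400
  ADJ: TP=84, FP=23+27+11+5+3=69 → 84/153 = 0.54902
  ADV: TP=87, FP=29+16+11+8+4=68 → 87/155 = 0.56129
  DET: TP=186, FP=27+35+14+8+6=90 → 186/276 = 0.67391
  PRON: TP=62, FP=32+24+10+13+5=84 → 62/146 = 0.42466
Macro-precision = mean = (0.60993 + 0.58400 + 0.54902 + 0.56129 + 0.67391 + 0.42466) / 6 = 0.5671

0.5671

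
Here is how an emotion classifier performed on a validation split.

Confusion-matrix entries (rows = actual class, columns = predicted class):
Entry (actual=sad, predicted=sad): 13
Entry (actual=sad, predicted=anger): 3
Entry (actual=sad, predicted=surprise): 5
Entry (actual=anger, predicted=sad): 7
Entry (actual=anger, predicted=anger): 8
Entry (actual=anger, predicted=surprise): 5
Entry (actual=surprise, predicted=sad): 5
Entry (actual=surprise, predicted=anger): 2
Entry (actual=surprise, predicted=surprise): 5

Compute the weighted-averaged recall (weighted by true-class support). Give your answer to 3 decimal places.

0.491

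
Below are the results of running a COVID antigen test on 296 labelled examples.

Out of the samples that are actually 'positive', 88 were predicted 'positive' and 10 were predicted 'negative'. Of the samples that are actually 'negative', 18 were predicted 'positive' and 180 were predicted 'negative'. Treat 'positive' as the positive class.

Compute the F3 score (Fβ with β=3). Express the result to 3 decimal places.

Fβ = (1+β²)·TP / ((1+β²)·TP + β²·FN + FP), with β²=9
= 10·88 / (10·88 + 9·10 + 18) = 0.891

0.891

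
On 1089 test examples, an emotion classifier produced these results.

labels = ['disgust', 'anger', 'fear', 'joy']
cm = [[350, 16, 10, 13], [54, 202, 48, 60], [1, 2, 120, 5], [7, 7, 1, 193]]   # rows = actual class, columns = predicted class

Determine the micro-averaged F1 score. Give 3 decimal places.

Micro-averaging pools counts across classes: ΣTP=865, ΣFP=224, ΣFN=224.
Micro-F1 score = 2·TP/(2·TP+FP+FN) on pooled counts = 0.794 (equals overall accuracy in single-label multiclass).

0.794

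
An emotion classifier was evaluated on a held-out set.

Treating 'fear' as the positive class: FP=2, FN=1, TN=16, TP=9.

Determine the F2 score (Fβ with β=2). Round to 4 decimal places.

0.8824

Fβ = (1+β²)·TP / ((1+β²)·TP + β²·FN + FP), with β²=4
= 5·9 / (5·9 + 4·1 + 2) = 0.8824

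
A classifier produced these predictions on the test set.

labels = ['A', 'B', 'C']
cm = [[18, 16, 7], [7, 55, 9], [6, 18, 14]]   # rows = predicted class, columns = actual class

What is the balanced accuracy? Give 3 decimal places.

0.555

Balanced accuracy = mean of per-class recall.
  A: recall = 18/31 = 0.5806
  B: recall = 55/89 = 0.6180
  C: recall = 14/30 = 0.4667
Mean = (0.5806 + 0.6180 + 0.4667) / 3 = 0.555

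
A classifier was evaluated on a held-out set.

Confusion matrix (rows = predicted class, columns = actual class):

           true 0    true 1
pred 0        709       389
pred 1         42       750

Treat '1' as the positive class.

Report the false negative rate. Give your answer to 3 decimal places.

FNR = FN/(FN+TP) = 389/(389+750) = 0.342

0.342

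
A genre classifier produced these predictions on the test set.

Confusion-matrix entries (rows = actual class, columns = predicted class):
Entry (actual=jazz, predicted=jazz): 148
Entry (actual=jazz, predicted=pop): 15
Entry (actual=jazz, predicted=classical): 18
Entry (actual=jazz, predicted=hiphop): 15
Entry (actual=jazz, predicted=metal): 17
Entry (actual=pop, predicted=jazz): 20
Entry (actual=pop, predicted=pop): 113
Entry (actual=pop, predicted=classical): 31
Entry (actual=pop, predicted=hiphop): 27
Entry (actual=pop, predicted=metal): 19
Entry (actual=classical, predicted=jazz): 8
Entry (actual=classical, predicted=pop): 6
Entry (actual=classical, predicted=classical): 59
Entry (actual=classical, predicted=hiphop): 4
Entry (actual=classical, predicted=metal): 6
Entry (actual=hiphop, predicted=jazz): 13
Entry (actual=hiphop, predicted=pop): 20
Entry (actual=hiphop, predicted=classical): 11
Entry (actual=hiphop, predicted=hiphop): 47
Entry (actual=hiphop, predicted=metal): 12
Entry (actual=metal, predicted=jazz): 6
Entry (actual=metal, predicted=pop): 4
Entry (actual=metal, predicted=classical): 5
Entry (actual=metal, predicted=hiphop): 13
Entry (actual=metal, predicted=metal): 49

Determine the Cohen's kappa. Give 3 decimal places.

0.495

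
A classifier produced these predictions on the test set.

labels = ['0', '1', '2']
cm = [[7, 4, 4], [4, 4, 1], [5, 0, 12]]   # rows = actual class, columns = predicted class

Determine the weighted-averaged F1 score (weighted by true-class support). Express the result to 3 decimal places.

0.561

Per-class F1 score (2·TP/(2·TP+FP+FN)):
  0: TP=7, FP=4+5=9, FN=4+4=8 → 14/31 = 0.4516
  1: TP=4, FP=4+0=4, FN=4+1=5 → 8/17 = 0.4706
  2: TP=12, FP=4+1=5, FN=5+0=5 → 24/34 = 0.7059
Weighted-F1 score = Σ (supportᵢ/N)·F1 scoreᵢ with N=41: (15/41)·0.4516 + (9/41)·0.4706 + (17/41)·0.7059 = 0.561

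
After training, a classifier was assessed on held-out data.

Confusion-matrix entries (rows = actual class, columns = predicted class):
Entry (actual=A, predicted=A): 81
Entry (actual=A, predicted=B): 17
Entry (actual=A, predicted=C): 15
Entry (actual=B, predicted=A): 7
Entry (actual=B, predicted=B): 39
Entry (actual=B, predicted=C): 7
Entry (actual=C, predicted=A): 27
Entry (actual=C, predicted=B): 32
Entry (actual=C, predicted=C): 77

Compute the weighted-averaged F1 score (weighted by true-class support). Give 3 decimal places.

0.658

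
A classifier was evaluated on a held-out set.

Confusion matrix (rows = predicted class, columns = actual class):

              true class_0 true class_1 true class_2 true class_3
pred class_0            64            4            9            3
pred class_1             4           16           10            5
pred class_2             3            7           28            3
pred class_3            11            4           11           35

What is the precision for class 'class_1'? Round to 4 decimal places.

Treat 'class_1' as positive and all other classes as negative.
precision = TP/(TP+FP).
class_1: TP=16, FP=4+10+5=19 → 16/35 = 0.45714

0.4571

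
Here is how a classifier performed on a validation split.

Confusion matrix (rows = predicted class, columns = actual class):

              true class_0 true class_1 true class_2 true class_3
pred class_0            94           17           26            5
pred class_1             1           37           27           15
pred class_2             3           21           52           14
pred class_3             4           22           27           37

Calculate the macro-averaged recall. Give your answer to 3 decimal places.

0.555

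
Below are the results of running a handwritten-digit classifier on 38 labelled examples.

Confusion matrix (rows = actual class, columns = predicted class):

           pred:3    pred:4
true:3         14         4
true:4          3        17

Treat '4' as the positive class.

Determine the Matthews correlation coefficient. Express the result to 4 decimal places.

MCC = (TP·TN − FP·FN) / √((TP+FP)(TP+FN)(TN+FP)(TN+FN))
Numerator = 17·14 − 4·3 = 226
Denominator = √(21·20·18·17) = √128520 = 358.4969
MCC = 226 / 358.4969 = 0.6304

0.6304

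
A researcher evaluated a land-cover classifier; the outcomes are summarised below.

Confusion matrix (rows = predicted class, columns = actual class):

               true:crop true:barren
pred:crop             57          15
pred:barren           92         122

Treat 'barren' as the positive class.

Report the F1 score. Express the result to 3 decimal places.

Precision = TP/(TP+FP) = 122/214 = 0.5701
Recall = TP/(TP+FN) = 122/137 = 0.8905
F1 = 2·TP/(2·TP+FP+FN) = 244/351 = 0.695

0.695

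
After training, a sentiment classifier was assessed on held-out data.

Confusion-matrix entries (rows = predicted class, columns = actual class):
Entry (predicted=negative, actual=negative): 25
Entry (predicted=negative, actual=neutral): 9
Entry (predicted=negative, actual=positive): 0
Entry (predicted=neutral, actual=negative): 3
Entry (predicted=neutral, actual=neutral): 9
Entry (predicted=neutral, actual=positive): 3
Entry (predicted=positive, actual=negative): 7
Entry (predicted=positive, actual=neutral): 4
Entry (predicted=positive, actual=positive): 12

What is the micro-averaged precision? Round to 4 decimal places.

Micro-averaging pools counts across classes: ΣTP=46, ΣFP=26, ΣFN=26.
Micro-precision = TP/(TP+FP) on pooled counts = 0.6389 (equals overall accuracy in single-label multiclass).

0.6389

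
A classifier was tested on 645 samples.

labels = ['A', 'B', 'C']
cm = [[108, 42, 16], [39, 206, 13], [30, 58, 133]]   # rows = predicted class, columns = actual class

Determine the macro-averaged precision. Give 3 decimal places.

Per-class precision (TP/(TP+FP)):
  A: TP=108, FP=42+16=58 → 108/166 = 0.6506
  B: TP=206, FP=39+13=52 → 206/258 = 0.7984
  C: TP=133, FP=30+58=88 → 133/221 = 0.6018
Macro-precision = mean = (0.6506 + 0.7984 + 0.6018) / 3 = 0.684

0.684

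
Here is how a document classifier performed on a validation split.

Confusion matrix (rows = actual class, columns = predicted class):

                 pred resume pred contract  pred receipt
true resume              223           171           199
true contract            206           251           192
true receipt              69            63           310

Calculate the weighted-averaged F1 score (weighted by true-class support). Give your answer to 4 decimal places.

0.4569

Per-class F1 score (2·TP/(2·TP+FP+FN)):
  resume: TP=223, FP=206+69=275, FN=171+199=370 → 446/1091 = 0.40880
  contract: TP=251, FP=171+63=234, FN=206+192=398 → 502/1134 = 0.44268
  receipt: TP=310, FP=199+192=391, FN=69+63=132 → 620/1143 = 0.54243
Weighted-F1 score = Σ (supportᵢ/N)·F1 scoreᵢ with N=1684: (593/1684)·0.40880 + (649/1684)·0.44268 + (442/1684)·0.54243 = 0.4569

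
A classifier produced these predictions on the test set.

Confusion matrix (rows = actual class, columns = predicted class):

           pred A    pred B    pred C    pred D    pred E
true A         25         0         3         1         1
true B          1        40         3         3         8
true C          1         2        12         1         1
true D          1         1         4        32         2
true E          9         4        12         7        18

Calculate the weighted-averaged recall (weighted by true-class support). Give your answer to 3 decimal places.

0.661

Per-class recall (TP/(TP+FN)):
  A: TP=25, FN=0+3+1+1=5 → 25/30 = 0.8333
  B: TP=40, FN=1+3+3+8=15 → 40/55 = 0.7273
  C: TP=12, FN=1+2+1+1=5 → 12/17 = 0.7059
  D: TP=32, FN=1+1+4+2=8 → 32/40 = 0.8000
  E: TP=18, FN=9+4+12+7=32 → 18/50 = 0.3600
Weighted-recall = Σ (supportᵢ/N)·recallᵢ with N=192: (30/192)·0.8333 + (55/192)·0.7273 + (17/192)·0.7059 + (40/192)·0.8000 + (50/192)·0.3600 = 0.661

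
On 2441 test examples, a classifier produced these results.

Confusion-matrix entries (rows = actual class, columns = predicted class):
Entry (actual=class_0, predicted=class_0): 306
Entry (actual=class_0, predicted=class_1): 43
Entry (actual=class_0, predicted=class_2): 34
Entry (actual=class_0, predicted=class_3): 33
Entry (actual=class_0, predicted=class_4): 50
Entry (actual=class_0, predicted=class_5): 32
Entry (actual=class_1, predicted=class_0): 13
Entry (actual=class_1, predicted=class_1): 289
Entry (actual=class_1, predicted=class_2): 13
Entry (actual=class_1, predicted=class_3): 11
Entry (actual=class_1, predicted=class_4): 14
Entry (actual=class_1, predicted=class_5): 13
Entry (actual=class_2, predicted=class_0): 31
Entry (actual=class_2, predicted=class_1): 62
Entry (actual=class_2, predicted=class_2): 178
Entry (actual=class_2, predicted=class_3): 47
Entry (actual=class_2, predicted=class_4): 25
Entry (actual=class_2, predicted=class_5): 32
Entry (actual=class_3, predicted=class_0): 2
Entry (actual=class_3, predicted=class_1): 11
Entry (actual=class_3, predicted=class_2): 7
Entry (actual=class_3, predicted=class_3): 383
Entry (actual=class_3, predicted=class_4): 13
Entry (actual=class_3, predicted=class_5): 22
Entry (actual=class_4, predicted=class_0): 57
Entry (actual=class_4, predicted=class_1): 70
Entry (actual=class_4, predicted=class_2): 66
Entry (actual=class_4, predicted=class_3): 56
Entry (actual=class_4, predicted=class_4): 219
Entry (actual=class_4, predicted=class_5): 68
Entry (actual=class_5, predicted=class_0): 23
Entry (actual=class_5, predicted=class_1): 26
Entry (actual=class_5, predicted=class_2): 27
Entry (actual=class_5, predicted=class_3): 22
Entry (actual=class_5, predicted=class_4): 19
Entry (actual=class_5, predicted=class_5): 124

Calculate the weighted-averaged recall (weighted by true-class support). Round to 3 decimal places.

0.614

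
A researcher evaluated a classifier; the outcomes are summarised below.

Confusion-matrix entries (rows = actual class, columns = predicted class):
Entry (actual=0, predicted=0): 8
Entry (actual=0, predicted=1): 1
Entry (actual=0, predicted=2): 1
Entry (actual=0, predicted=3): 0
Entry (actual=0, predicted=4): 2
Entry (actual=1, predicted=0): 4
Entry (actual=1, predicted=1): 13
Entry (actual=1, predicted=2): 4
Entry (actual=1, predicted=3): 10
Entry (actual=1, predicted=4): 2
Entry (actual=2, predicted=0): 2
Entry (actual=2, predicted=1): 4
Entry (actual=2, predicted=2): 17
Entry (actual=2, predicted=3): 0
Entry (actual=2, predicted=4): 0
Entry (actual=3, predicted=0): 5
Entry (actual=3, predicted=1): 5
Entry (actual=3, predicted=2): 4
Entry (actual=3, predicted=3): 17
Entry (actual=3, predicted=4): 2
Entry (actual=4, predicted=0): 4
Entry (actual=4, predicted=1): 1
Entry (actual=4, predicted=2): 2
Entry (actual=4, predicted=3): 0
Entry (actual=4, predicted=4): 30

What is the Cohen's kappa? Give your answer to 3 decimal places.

Observed agreement pₒ = trace/N = 85/138 = 0.6159
Expected agreement pₑ = Σ (rowᵢ·colᵢ)/N² = (12·23 + 33·24 + 23·28 + 33·27 + 37·36)/138² = 0.2066
κ = (pₒ − pₑ)/(1 − pₑ) = (0.6159 − 0.2066)/(1 − 0.2066) = 0.516

0.516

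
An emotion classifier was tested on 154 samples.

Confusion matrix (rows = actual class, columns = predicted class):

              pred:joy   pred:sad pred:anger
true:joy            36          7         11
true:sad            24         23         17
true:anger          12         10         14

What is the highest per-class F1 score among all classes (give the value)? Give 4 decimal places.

Per-class F1 score (2·TP/(2·TP+FP+FN)):
  joy: TP=36, FP=24+12=36, FN=7+11=18 → 72/126 = 0.57143
  sad: TP=23, FP=7+10=17, FN=24+17=41 → 46/104 = 0.44231
  anger: TP=14, FP=11+17=28, FN=12+10=22 → 28/78 = 0.35897
Highest is class 'joy' with F1 score = 0.5714.

0.5714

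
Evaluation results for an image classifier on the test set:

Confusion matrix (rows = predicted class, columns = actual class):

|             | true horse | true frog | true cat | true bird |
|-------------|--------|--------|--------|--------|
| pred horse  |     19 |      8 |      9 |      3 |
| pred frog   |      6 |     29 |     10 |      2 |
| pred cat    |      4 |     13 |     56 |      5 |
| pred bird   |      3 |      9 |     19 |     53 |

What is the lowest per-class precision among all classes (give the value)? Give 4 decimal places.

0.4872

Per-class precision (TP/(TP+FP)):
  horse: TP=19, FP=8+9+3=20 → 19/39 = 0.48718
  frog: TP=29, FP=6+10+2=18 → 29/47 = 0.61702
  cat: TP=56, FP=4+13+5=22 → 56/78 = 0.71795
  bird: TP=53, FP=3+9+19=31 → 53/84 = 0.63095
Lowest is class 'horse' with precision = 0.4872.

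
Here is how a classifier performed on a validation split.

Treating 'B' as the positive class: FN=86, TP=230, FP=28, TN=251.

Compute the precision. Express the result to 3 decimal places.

Precision = TP/(TP+FP) = 230/(230+28) = 230/258 = 0.891

0.891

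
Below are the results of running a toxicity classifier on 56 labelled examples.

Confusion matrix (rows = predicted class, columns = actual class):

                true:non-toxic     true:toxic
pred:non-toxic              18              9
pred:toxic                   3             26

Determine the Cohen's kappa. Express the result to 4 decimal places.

Observed agreement pₒ = trace/N = 44/56 = 0.78571
Expected agreement pₑ = Σ (rowᵢ·colᵢ)/N² = (21·27 + 35·29)/56² = 0.50446
κ = (pₒ − pₑ)/(1 − pₑ) = (0.78571 − 0.50446)/(1 − 0.50446) = 0.5676

0.5676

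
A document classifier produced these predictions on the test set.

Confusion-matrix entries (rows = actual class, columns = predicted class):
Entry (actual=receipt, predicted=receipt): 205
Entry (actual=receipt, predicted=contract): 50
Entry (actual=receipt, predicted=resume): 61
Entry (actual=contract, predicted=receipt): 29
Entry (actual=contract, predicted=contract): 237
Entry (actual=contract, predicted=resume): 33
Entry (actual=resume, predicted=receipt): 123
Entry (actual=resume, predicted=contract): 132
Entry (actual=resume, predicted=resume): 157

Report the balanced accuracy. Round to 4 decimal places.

0.6075

Balanced accuracy = mean of per-class recall.
  receipt: recall = 205/316 = 0.64873
  contract: recall = 237/299 = 0.79264
  resume: recall = 157/412 = 0.38107
Mean = (0.64873 + 0.79264 + 0.38107) / 3 = 0.6075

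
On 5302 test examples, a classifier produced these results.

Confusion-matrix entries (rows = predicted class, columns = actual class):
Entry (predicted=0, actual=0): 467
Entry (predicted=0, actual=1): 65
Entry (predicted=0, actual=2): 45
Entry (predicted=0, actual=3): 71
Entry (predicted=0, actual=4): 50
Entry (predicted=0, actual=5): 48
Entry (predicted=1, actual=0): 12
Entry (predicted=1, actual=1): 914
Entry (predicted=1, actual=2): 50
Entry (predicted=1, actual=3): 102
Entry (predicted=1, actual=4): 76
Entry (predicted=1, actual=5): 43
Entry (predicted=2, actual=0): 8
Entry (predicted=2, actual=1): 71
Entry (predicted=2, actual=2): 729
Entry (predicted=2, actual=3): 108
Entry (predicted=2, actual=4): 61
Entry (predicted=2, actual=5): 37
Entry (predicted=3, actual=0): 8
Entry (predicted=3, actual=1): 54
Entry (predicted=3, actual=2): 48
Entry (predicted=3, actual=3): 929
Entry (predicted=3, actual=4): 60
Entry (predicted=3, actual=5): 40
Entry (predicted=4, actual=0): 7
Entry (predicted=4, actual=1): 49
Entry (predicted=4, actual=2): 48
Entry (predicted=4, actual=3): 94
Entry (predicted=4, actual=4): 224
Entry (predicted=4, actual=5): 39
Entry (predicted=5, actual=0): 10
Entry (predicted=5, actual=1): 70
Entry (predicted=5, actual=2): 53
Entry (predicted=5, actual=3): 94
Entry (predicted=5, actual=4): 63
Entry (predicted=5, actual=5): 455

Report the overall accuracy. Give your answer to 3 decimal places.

0.701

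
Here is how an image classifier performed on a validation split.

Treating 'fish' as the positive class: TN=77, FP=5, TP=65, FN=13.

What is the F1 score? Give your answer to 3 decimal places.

0.878

Precision = TP/(TP+FP) = 65/70 = 0.9286
Recall = TP/(TP+FN) = 65/78 = 0.8333
F1 = 2·TP/(2·TP+FP+FN) = 130/148 = 0.878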